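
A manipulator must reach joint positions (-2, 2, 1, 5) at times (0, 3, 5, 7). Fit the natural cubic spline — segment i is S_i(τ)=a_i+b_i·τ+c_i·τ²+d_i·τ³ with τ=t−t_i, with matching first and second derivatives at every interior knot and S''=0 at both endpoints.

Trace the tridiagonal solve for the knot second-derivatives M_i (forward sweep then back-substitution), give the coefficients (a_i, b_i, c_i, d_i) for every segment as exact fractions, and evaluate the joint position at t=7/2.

  seg 0: a=-2 b=481/228 c=0 d=-59/684
  seg 1: a=2 b=-25/114 c=-59/76 d=145/456
  seg 2: a=1 b=28/57 c=43/38 d=-43/228
S(7/2) = 2111/1216

Δ: Δ0=4/3, Δ1=-1/2, Δ2=2
row 1: diag=10, rhs=-11; c'=1/5, d'=-11/10
row 2: denom=8−2·1/5=38/5; d'=(15−2·-11/10)/(38/5)=43/19
back: M2=43/19
back: M1=-11/10−1/5·43/19=-59/38
M: M0=0, M1=-59/38, M2=43/19, M3=0
seg 0: a=-2, c=M0/2=0, d=(M1−M0)/(6·3)=-59/684, b=Δ0−h0·(2M0+M1)/6=481/228
seg 1: a=2, c=M1/2=-59/76, d=(M2−M1)/(6·2)=145/456, b=Δ1−h1·(2M1+M2)/6=-25/114
seg 2: a=1, c=M2/2=43/38, d=(M3−M2)/(6·2)=-43/228, b=Δ2−h2·(2M2+M3)/6=28/57
t_q=7/2 → seg 1, τ=1/2; S=2+-25/114·τ+-59/76·τ²+145/456·τ³=2111/1216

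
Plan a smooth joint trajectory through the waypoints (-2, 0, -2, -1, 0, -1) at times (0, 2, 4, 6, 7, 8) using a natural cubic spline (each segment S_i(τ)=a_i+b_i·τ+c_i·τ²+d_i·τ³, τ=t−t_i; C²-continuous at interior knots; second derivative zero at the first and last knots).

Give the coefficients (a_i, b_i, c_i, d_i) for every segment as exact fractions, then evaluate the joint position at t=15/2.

Δ: Δ0=1, Δ1=-1, Δ2=1/2, Δ3=1, Δ4=-1
row 1: diag=8, rhs=-12; c'=1/4, d'=-3/2
row 2: denom=8−2·1/4=15/2; d'=(9−2·-3/2)/(15/2)=8/5
row 3: denom=6−2·4/15=82/15; d'=(3−2·8/5)/(82/15)=-3/82
row 4: denom=4−1·15/82=313/82; d'=(-12−1·-3/82)/(313/82)=-981/313
back: M4=-981/313
back: M3=-3/82−15/82·-981/313=168/313
back: M2=8/5−4/15·168/313=456/313
back: M1=-3/2−1/4·456/313=-1167/626
M: M0=0, M1=-1167/626, M2=456/313, M3=168/313, M4=-981/313, M5=0
seg 0: a=-2, c=M0/2=0, d=(M1−M0)/(6·2)=-389/2504, b=Δ0−h0·(2M0+M1)/6=1015/626
seg 1: a=0, c=M1/2=-1167/1252, d=(M2−M1)/(6·2)=693/2504, b=Δ1−h1·(2M1+M2)/6=-76/313
seg 2: a=-2, c=M2/2=228/313, d=(M3−M2)/(6·2)=-24/313, b=Δ2−h2·(2M2+M3)/6=-407/626
seg 3: a=-1, c=M3/2=84/313, d=(M4−M3)/(6·1)=-383/626, b=Δ3−h3·(2M3+M4)/6=841/626
seg 4: a=0, c=M4/2=-981/626, d=(M5−M4)/(6·1)=327/626, b=Δ4−h4·(2M4+M5)/6=14/313
t_q=15/2 → seg 4, τ=1/2; S=0+14/313·τ+-981/626·τ²+327/626·τ³=-1523/5008

  seg 0: a=-2 b=1015/626 c=0 d=-389/2504
  seg 1: a=0 b=-76/313 c=-1167/1252 d=693/2504
  seg 2: a=-2 b=-407/626 c=228/313 d=-24/313
  seg 3: a=-1 b=841/626 c=84/313 d=-383/626
  seg 4: a=0 b=14/313 c=-981/626 d=327/626
S(15/2) = -1523/5008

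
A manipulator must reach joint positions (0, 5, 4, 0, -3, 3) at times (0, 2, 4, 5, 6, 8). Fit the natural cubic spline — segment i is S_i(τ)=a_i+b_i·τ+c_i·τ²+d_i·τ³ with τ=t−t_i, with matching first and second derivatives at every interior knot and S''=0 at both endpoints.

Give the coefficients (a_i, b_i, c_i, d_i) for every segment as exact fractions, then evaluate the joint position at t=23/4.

Δ: Δ0=5/2, Δ1=-1/2, Δ2=-4, Δ3=-3, Δ4=3
row 1: diag=8, rhs=-18; c'=1/4, d'=-9/4
row 2: denom=6−2·1/4=11/2; d'=(-21−2·-9/4)/(11/2)=-3
row 3: denom=4−1·2/11=42/11; d'=(6−1·-3)/(42/11)=33/14
row 4: denom=6−1·11/42=241/42; d'=(36−1·33/14)/(241/42)=1413/241
back: M4=1413/241
back: M3=33/14−11/42·1413/241=198/241
back: M2=-3−2/11·198/241=-759/241
back: M1=-9/4−1/4·-759/241=-705/482
M: M0=0, M1=-705/482, M2=-759/241, M3=198/241, M4=1413/241, M5=0
seg 0: a=0, c=M0/2=0, d=(M1−M0)/(6·2)=-235/1928, b=Δ0−h0·(2M0+M1)/6=720/241
seg 1: a=5, c=M1/2=-705/964, d=(M2−M1)/(6·2)=-271/1928, b=Δ1−h1·(2M1+M2)/6=735/482
seg 2: a=4, c=M2/2=-759/482, d=(M3−M2)/(6·1)=319/482, b=Δ2−h2·(2M2+M3)/6=-744/241
seg 3: a=0, c=M3/2=99/241, d=(M4−M3)/(6·1)=405/482, b=Δ3−h3·(2M3+M4)/6=-2049/482
seg 4: a=-3, c=M4/2=1413/482, d=(M5−M4)/(6·2)=-471/964, b=Δ4−h4·(2M4+M5)/6=-219/241
t_q=23/4 → seg 3, τ=3/4; S=0+-2049/482·τ+99/241·τ²+405/482·τ³=-80289/30848

  seg 0: a=0 b=720/241 c=0 d=-235/1928
  seg 1: a=5 b=735/482 c=-705/964 d=-271/1928
  seg 2: a=4 b=-744/241 c=-759/482 d=319/482
  seg 3: a=0 b=-2049/482 c=99/241 d=405/482
  seg 4: a=-3 b=-219/241 c=1413/482 d=-471/964
S(23/4) = -80289/30848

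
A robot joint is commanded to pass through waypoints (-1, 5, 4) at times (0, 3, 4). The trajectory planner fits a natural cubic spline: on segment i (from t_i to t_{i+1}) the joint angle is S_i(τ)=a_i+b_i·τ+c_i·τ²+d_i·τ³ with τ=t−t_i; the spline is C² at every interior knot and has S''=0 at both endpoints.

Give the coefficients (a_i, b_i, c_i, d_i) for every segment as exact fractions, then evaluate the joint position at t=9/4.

Δ: Δ0=2, Δ1=-1
row 1: diag=8, rhs=-18; c'=1/8, d'=-9/4
back: M1=-9/4
M: M0=0, M1=-9/4, M2=0
seg 0: a=-1, c=M0/2=0, d=(M1−M0)/(6·3)=-1/8, b=Δ0−h0·(2M0+M1)/6=25/8
seg 1: a=5, c=M1/2=-9/8, d=(M2−M1)/(6·1)=3/8, b=Δ1−h1·(2M1+M2)/6=-1/4
t_q=9/4 → seg 0, τ=9/4; S=-1+25/8·τ+0·τ²+-1/8·τ³=2359/512

  seg 0: a=-1 b=25/8 c=0 d=-1/8
  seg 1: a=5 b=-1/4 c=-9/8 d=3/8
S(9/4) = 2359/512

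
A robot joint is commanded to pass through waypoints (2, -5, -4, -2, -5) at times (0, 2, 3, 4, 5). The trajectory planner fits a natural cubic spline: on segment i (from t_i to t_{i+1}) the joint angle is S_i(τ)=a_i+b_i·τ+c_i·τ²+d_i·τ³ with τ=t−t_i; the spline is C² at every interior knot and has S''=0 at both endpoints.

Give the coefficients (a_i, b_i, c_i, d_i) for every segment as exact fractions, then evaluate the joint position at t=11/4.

  seg 0: a=2 b=-209/43 c=0 d=117/344
  seg 1: a=-5 b=-67/86 c=351/172 d=-45/172
  seg 2: a=-4 b=433/172 c=54/43 d=-305/172
  seg 3: a=-2 b=-25/86 c=-699/172 d=233/172
S(11/4) = -50051/11008

Δ: Δ0=-7/2, Δ1=1, Δ2=2, Δ3=-3
row 1: diag=6, rhs=27; c'=1/6, d'=9/2
row 2: denom=4−1·1/6=23/6; d'=(6−1·9/2)/(23/6)=9/23
row 3: denom=4−1·6/23=86/23; d'=(-30−1·9/23)/(86/23)=-699/86
back: M3=-699/86
back: M2=9/23−6/23·-699/86=108/43
back: M1=9/2−1/6·108/43=351/86
M: M0=0, M1=351/86, M2=108/43, M3=-699/86, M4=0
seg 0: a=2, c=M0/2=0, d=(M1−M0)/(6·2)=117/344, b=Δ0−h0·(2M0+M1)/6=-209/43
seg 1: a=-5, c=M1/2=351/172, d=(M2−M1)/(6·1)=-45/172, b=Δ1−h1·(2M1+M2)/6=-67/86
seg 2: a=-4, c=M2/2=54/43, d=(M3−M2)/(6·1)=-305/172, b=Δ2−h2·(2M2+M3)/6=433/172
seg 3: a=-2, c=M3/2=-699/172, d=(M4−M3)/(6·1)=233/172, b=Δ3−h3·(2M3+M4)/6=-25/86
t_q=11/4 → seg 1, τ=3/4; S=-5+-67/86·τ+351/172·τ²+-45/172·τ³=-50051/11008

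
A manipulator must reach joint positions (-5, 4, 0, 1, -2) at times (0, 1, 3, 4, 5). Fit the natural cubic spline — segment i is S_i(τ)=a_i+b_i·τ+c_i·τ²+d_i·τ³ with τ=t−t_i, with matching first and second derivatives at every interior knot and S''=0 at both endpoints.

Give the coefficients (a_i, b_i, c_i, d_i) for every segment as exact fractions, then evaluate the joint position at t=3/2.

  seg 0: a=-5 b=1383/122 c=0 d=-285/122
  seg 1: a=4 b=264/61 c=-855/122 d=469/244
  seg 2: a=0 b=-39/61 c=276/61 d=-176/61
  seg 3: a=1 b=-15/61 c=-252/61 d=84/61
S(3/2) = 9081/1952

Δ: Δ0=9, Δ1=-2, Δ2=1, Δ3=-3
row 1: diag=6, rhs=-66; c'=1/3, d'=-11
row 2: denom=6−2·1/3=16/3; d'=(18−2·-11)/(16/3)=15/2
row 3: denom=4−1·3/16=61/16; d'=(-24−1·15/2)/(61/16)=-504/61
back: M3=-504/61
back: M2=15/2−3/16·-504/61=552/61
back: M1=-11−1/3·552/61=-855/61
M: M0=0, M1=-855/61, M2=552/61, M3=-504/61, M4=0
seg 0: a=-5, c=M0/2=0, d=(M1−M0)/(6·1)=-285/122, b=Δ0−h0·(2M0+M1)/6=1383/122
seg 1: a=4, c=M1/2=-855/122, d=(M2−M1)/(6·2)=469/244, b=Δ1−h1·(2M1+M2)/6=264/61
seg 2: a=0, c=M2/2=276/61, d=(M3−M2)/(6·1)=-176/61, b=Δ2−h2·(2M2+M3)/6=-39/61
seg 3: a=1, c=M3/2=-252/61, d=(M4−M3)/(6·1)=84/61, b=Δ3−h3·(2M3+M4)/6=-15/61
t_q=3/2 → seg 1, τ=1/2; S=4+264/61·τ+-855/122·τ²+469/244·τ³=9081/1952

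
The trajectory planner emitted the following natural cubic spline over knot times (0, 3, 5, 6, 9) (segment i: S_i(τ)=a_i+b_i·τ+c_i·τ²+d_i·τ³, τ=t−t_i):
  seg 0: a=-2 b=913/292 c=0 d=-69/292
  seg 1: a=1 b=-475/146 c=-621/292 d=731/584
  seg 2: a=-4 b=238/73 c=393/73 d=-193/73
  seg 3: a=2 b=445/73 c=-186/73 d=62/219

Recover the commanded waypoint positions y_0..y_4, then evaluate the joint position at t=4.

y_0=-2 y_1=1 y_2=-4 y_3=2 y_4=5
S(4) = -1827/584

y_0 = S_0(0) = a_0 = -2
y_1 = S_1(0) = a_1 = 1
y_2 = S_2(0) = a_2 = -4
y_3 = S_3(0) = a_3 = 2
y_4 = S_3(3) = 5
t_q=4 is in segment 1 (τ=1); S_1(τ)=-1827/584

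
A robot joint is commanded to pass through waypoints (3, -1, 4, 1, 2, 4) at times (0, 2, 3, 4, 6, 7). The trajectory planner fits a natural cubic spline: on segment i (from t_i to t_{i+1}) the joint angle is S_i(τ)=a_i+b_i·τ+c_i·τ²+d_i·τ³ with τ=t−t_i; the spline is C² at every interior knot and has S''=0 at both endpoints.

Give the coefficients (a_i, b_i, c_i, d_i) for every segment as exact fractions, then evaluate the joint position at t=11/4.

  seg 0: a=3 b=-914/175 c=0 d=141/175
  seg 1: a=-1 b=778/175 c=846/175 d=-107/25
  seg 2: a=4 b=223/175 c=-1401/175 d=653/175
  seg 3: a=1 b=-124/35 c=558/175 d=-817/1400
  seg 4: a=2 b=773/350 c=-219/700 d=73/700
S(11/4) = 36377/11200

Δ: Δ0=-2, Δ1=5, Δ2=-3, Δ3=1/2, Δ4=2
row 1: diag=6, rhs=42; c'=1/6, d'=7
row 2: denom=4−1·1/6=23/6; d'=(-48−1·7)/(23/6)=-330/23
row 3: denom=6−1·6/23=132/23; d'=(21−1·-330/23)/(132/23)=271/44
row 4: denom=6−2·23/66=175/33; d'=(9−2·271/44)/(175/33)=-219/350
back: M4=-219/350
back: M3=271/44−23/66·-219/350=1116/175
back: M2=-330/23−6/23·1116/175=-2802/175
back: M1=7−1/6·-2802/175=1692/175
M: M0=0, M1=1692/175, M2=-2802/175, M3=1116/175, M4=-219/350, M5=0
seg 0: a=3, c=M0/2=0, d=(M1−M0)/(6·2)=141/175, b=Δ0−h0·(2M0+M1)/6=-914/175
seg 1: a=-1, c=M1/2=846/175, d=(M2−M1)/(6·1)=-107/25, b=Δ1−h1·(2M1+M2)/6=778/175
seg 2: a=4, c=M2/2=-1401/175, d=(M3−M2)/(6·1)=653/175, b=Δ2−h2·(2M2+M3)/6=223/175
seg 3: a=1, c=M3/2=558/175, d=(M4−M3)/(6·2)=-817/1400, b=Δ3−h3·(2M3+M4)/6=-124/35
seg 4: a=2, c=M4/2=-219/700, d=(M5−M4)/(6·1)=73/700, b=Δ4−h4·(2M4+M5)/6=773/350
t_q=11/4 → seg 1, τ=3/4; S=-1+778/175·τ+846/175·τ²+-107/25·τ³=36377/11200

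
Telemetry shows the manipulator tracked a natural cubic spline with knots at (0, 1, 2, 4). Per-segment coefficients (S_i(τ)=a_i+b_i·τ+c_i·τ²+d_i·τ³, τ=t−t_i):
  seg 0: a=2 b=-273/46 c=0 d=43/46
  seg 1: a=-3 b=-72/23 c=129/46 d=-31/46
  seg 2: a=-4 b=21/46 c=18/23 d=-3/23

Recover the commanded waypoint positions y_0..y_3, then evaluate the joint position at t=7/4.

y_0=2 y_1=-3 y_2=-4 y_3=-1
S(7/4) = -519/128

y_0 = S_0(0) = a_0 = 2
y_1 = S_1(0) = a_1 = -3
y_2 = S_2(0) = a_2 = -4
y_3 = S_2(2) = -1
t_q=7/4 is in segment 1 (τ=3/4); S_1(τ)=-519/128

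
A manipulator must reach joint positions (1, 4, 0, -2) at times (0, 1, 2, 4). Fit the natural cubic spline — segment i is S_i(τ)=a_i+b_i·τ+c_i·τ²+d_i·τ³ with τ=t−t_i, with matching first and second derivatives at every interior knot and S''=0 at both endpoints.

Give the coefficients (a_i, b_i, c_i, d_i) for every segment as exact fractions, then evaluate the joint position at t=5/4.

  seg 0: a=1 b=114/23 c=0 d=-45/23
  seg 1: a=4 b=-21/23 c=-135/23 d=64/23
  seg 2: a=0 b=-99/23 c=57/23 d=-19/46
S(5/4) = 1269/368

Δ: Δ0=3, Δ1=-4, Δ2=-1
row 1: diag=4, rhs=-42; c'=1/4, d'=-21/2
row 2: denom=6−1·1/4=23/4; d'=(18−1·-21/2)/(23/4)=114/23
back: M2=114/23
back: M1=-21/2−1/4·114/23=-270/23
M: M0=0, M1=-270/23, M2=114/23, M3=0
seg 0: a=1, c=M0/2=0, d=(M1−M0)/(6·1)=-45/23, b=Δ0−h0·(2M0+M1)/6=114/23
seg 1: a=4, c=M1/2=-135/23, d=(M2−M1)/(6·1)=64/23, b=Δ1−h1·(2M1+M2)/6=-21/23
seg 2: a=0, c=M2/2=57/23, d=(M3−M2)/(6·2)=-19/46, b=Δ2−h2·(2M2+M3)/6=-99/23
t_q=5/4 → seg 1, τ=1/4; S=4+-21/23·τ+-135/23·τ²+64/23·τ³=1269/368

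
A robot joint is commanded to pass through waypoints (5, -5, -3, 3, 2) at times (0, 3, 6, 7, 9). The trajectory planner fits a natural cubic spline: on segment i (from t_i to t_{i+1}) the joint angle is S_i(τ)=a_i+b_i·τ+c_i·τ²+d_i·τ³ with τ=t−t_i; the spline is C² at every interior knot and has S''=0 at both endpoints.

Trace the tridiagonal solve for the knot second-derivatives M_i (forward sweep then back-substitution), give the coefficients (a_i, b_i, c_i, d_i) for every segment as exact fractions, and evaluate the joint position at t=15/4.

  seg 0: a=5 b=-767/204 c=0 d=29/612
  seg 1: a=-5 b=-253/102 c=29/68 d=127/612
  seg 2: a=-3 b=1159/204 c=39/17 d=-403/204
  seg 3: a=3 b=443/102 c=-247/68 d=247/408
S(15/4) = -28431/4352

Δ: Δ0=-10/3, Δ1=2/3, Δ2=6, Δ3=-1/2
row 1: diag=12, rhs=24; c'=1/4, d'=2
row 2: denom=8−3·1/4=29/4; d'=(32−3·2)/(29/4)=104/29
row 3: denom=6−1·4/29=170/29; d'=(-39−1·104/29)/(170/29)=-247/34
back: M3=-247/34
back: M2=104/29−4/29·-247/34=78/17
back: M1=2−1/4·78/17=29/34
M: M0=0, M1=29/34, M2=78/17, M3=-247/34, M4=0
seg 0: a=5, c=M0/2=0, d=(M1−M0)/(6·3)=29/612, b=Δ0−h0·(2M0+M1)/6=-767/204
seg 1: a=-5, c=M1/2=29/68, d=(M2−M1)/(6·3)=127/612, b=Δ1−h1·(2M1+M2)/6=-253/102
seg 2: a=-3, c=M2/2=39/17, d=(M3−M2)/(6·1)=-403/204, b=Δ2−h2·(2M2+M3)/6=1159/204
seg 3: a=3, c=M3/2=-247/68, d=(M4−M3)/(6·2)=247/408, b=Δ3−h3·(2M3+M4)/6=443/102
t_q=15/4 → seg 1, τ=3/4; S=-5+-253/102·τ+29/68·τ²+127/612·τ³=-28431/4352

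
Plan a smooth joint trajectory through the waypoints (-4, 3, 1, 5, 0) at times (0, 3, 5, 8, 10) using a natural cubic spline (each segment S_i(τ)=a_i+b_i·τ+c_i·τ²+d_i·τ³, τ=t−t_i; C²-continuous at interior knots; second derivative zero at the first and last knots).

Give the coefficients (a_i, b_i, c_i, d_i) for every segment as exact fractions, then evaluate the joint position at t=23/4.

  seg 0: a=-4 b=3149/870 c=0 d=-373/2610
  seg 1: a=3 b=-104/435 c=-373/290 d=197/435
  seg 2: a=1 b=22/435 c=83/58 d=-97/290
  seg 3: a=5 b=-343/870 c=-229/145 d=229/870
S(23/4) = 6317/3712

Δ: Δ0=7/3, Δ1=-1, Δ2=4/3, Δ3=-5/2
row 1: diag=10, rhs=-20; c'=1/5, d'=-2
row 2: denom=10−2·1/5=48/5; d'=(14−2·-2)/(48/5)=15/8
row 3: denom=10−3·5/16=145/16; d'=(-23−3·15/8)/(145/16)=-458/145
back: M3=-458/145
back: M2=15/8−5/16·-458/145=83/29
back: M1=-2−1/5·83/29=-373/145
M: M0=0, M1=-373/145, M2=83/29, M3=-458/145, M4=0
seg 0: a=-4, c=M0/2=0, d=(M1−M0)/(6·3)=-373/2610, b=Δ0−h0·(2M0+M1)/6=3149/870
seg 1: a=3, c=M1/2=-373/290, d=(M2−M1)/(6·2)=197/435, b=Δ1−h1·(2M1+M2)/6=-104/435
seg 2: a=1, c=M2/2=83/58, d=(M3−M2)/(6·3)=-97/290, b=Δ2−h2·(2M2+M3)/6=22/435
seg 3: a=5, c=M3/2=-229/145, d=(M4−M3)/(6·2)=229/870, b=Δ3−h3·(2M3+M4)/6=-343/870
t_q=23/4 → seg 2, τ=3/4; S=1+22/435·τ+83/58·τ²+-97/290·τ³=6317/3712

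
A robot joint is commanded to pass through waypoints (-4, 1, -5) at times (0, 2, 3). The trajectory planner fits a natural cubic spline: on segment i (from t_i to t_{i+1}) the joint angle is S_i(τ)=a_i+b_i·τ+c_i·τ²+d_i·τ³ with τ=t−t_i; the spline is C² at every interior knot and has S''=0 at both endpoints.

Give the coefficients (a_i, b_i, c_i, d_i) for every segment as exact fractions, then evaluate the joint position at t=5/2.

  seg 0: a=-4 b=16/3 c=0 d=-17/24
  seg 1: a=1 b=-19/6 c=-17/4 d=17/12
S(5/2) = -47/32

Δ: Δ0=5/2, Δ1=-6
row 1: diag=6, rhs=-51; c'=1/6, d'=-17/2
back: M1=-17/2
M: M0=0, M1=-17/2, M2=0
seg 0: a=-4, c=M0/2=0, d=(M1−M0)/(6·2)=-17/24, b=Δ0−h0·(2M0+M1)/6=16/3
seg 1: a=1, c=M1/2=-17/4, d=(M2−M1)/(6·1)=17/12, b=Δ1−h1·(2M1+M2)/6=-19/6
t_q=5/2 → seg 1, τ=1/2; S=1+-19/6·τ+-17/4·τ²+17/12·τ³=-47/32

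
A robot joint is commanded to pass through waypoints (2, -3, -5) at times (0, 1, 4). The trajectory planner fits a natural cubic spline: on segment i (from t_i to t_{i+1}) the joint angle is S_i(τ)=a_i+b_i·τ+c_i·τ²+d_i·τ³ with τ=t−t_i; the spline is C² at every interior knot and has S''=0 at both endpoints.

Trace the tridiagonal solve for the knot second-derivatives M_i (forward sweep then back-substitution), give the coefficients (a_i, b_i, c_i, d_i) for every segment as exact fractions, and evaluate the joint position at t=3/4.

Δ: Δ0=-5, Δ1=-2/3
row 1: diag=8, rhs=26; c'=3/8, d'=13/4
back: M1=13/4
M: M0=0, M1=13/4, M2=0
seg 0: a=2, c=M0/2=0, d=(M1−M0)/(6·1)=13/24, b=Δ0−h0·(2M0+M1)/6=-133/24
seg 1: a=-3, c=M1/2=13/8, d=(M2−M1)/(6·3)=-13/72, b=Δ1−h1·(2M1+M2)/6=-47/12
t_q=3/4 → seg 0, τ=3/4; S=2+-133/24·τ+0·τ²+13/24·τ³=-987/512

  seg 0: a=2 b=-133/24 c=0 d=13/24
  seg 1: a=-3 b=-47/12 c=13/8 d=-13/72
S(3/4) = -987/512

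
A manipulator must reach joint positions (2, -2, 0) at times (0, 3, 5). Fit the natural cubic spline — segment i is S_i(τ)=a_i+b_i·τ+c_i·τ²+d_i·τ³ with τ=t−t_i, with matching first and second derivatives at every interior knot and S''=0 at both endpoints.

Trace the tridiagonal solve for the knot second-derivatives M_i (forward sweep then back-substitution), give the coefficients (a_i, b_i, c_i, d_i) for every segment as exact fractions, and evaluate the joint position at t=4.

  seg 0: a=2 b=-61/30 c=0 d=7/90
  seg 1: a=-2 b=1/15 c=7/10 d=-7/60
S(4) = -27/20

Δ: Δ0=-4/3, Δ1=1
row 1: diag=10, rhs=14; c'=1/5, d'=7/5
back: M1=7/5
M: M0=0, M1=7/5, M2=0
seg 0: a=2, c=M0/2=0, d=(M1−M0)/(6·3)=7/90, b=Δ0−h0·(2M0+M1)/6=-61/30
seg 1: a=-2, c=M1/2=7/10, d=(M2−M1)/(6·2)=-7/60, b=Δ1−h1·(2M1+M2)/6=1/15
t_q=4 → seg 1, τ=1; S=-2+1/15·τ+7/10·τ²+-7/60·τ³=-27/20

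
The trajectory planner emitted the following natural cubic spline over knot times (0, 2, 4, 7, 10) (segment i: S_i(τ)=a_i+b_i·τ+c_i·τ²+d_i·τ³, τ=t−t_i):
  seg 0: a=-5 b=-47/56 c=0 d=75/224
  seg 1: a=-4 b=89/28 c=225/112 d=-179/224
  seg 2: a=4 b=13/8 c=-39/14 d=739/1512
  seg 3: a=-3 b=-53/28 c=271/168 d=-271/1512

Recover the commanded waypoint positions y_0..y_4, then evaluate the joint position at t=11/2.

y_0 = S_0(0) = a_0 = -5
y_1 = S_1(0) = a_1 = -4
y_2 = S_2(0) = a_2 = 4
y_3 = S_3(0) = a_3 = -3
y_4 = S_3(3) = 1
t_q=11/2 is in segment 2 (τ=3/2); S_2(τ)=815/448

y_0=-5 y_1=-4 y_2=4 y_3=-3 y_4=1
S(11/2) = 815/448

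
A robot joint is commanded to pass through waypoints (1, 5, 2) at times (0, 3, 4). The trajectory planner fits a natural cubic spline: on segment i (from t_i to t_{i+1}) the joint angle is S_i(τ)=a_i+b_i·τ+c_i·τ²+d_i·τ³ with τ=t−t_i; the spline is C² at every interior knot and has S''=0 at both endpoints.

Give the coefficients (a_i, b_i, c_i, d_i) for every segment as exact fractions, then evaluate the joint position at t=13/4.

  seg 0: a=1 b=71/24 c=0 d=-13/72
  seg 1: a=5 b=-23/12 c=-13/8 d=13/24
S(13/4) = 2267/512

Δ: Δ0=4/3, Δ1=-3
row 1: diag=8, rhs=-26; c'=1/8, d'=-13/4
back: M1=-13/4
M: M0=0, M1=-13/4, M2=0
seg 0: a=1, c=M0/2=0, d=(M1−M0)/(6·3)=-13/72, b=Δ0−h0·(2M0+M1)/6=71/24
seg 1: a=5, c=M1/2=-13/8, d=(M2−M1)/(6·1)=13/24, b=Δ1−h1·(2M1+M2)/6=-23/12
t_q=13/4 → seg 1, τ=1/4; S=5+-23/12·τ+-13/8·τ²+13/24·τ³=2267/512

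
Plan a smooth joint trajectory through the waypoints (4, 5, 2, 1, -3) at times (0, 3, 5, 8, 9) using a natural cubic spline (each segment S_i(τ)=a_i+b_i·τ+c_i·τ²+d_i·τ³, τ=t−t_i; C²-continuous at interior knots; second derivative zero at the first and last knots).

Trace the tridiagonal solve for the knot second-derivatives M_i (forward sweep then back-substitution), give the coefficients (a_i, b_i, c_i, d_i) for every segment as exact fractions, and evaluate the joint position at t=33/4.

Δ: Δ0=1/3, Δ1=-3/2, Δ2=-1/3, Δ3=-4
row 1: diag=10, rhs=-11; c'=1/5, d'=-11/10
row 2: denom=10−2·1/5=48/5; d'=(7−2·-11/10)/(48/5)=23/24
row 3: denom=8−3·5/16=113/16; d'=(-22−3·23/24)/(113/16)=-398/113
back: M3=-398/113
back: M2=23/24−5/16·-398/113=698/339
back: M1=-11/10−1/5·698/339=-1025/678
M: M0=0, M1=-1025/678, M2=698/339, M3=-398/113, M4=0
seg 0: a=4, c=M0/2=0, d=(M1−M0)/(6·3)=-1025/12204, b=Δ0−h0·(2M0+M1)/6=1477/1356
seg 1: a=5, c=M1/2=-1025/1356, d=(M2−M1)/(6·2)=269/904, b=Δ1−h1·(2M1+M2)/6=-799/678
seg 2: a=2, c=M2/2=349/339, d=(M3−M2)/(6·3)=-946/3051, b=Δ2−h2·(2M2+M3)/6=-214/339
seg 3: a=1, c=M3/2=-199/113, d=(M4−M3)/(6·1)=199/339, b=Δ3−h3·(2M3+M4)/6=-958/339
t_q=33/4 → seg 3, τ=1/4; S=1+-958/339·τ+-199/113·τ²+199/339·τ³=1393/7232

  seg 0: a=4 b=1477/1356 c=0 d=-1025/12204
  seg 1: a=5 b=-799/678 c=-1025/1356 d=269/904
  seg 2: a=2 b=-214/339 c=349/339 d=-946/3051
  seg 3: a=1 b=-958/339 c=-199/113 d=199/339
S(33/4) = 1393/7232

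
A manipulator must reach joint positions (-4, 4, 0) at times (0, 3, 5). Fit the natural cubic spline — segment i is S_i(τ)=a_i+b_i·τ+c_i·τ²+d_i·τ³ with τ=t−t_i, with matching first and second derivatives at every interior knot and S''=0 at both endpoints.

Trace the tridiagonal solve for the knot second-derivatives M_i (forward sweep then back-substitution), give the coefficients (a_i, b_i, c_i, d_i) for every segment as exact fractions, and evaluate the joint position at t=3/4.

  seg 0: a=-4 b=61/15 c=0 d=-7/45
  seg 1: a=4 b=-2/15 c=-7/5 d=7/30
S(3/4) = -65/64

Δ: Δ0=8/3, Δ1=-2
row 1: diag=10, rhs=-28; c'=1/5, d'=-14/5
back: M1=-14/5
M: M0=0, M1=-14/5, M2=0
seg 0: a=-4, c=M0/2=0, d=(M1−M0)/(6·3)=-7/45, b=Δ0−h0·(2M0+M1)/6=61/15
seg 1: a=4, c=M1/2=-7/5, d=(M2−M1)/(6·2)=7/30, b=Δ1−h1·(2M1+M2)/6=-2/15
t_q=3/4 → seg 0, τ=3/4; S=-4+61/15·τ+0·τ²+-7/45·τ³=-65/64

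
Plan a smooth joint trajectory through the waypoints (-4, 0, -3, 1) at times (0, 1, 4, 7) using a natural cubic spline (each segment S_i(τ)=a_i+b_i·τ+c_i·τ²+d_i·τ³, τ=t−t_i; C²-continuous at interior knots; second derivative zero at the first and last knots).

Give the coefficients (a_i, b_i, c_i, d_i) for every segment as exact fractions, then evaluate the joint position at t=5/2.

Δ: Δ0=4, Δ1=-1, Δ2=4/3
row 1: diag=8, rhs=-30; c'=3/8, d'=-15/4
row 2: denom=12−3·3/8=87/8; d'=(14−3·-15/4)/(87/8)=202/87
back: M2=202/87
back: M1=-15/4−3/8·202/87=-134/29
M: M0=0, M1=-134/29, M2=202/87, M3=0
seg 0: a=-4, c=M0/2=0, d=(M1−M0)/(6·1)=-67/87, b=Δ0−h0·(2M0+M1)/6=415/87
seg 1: a=0, c=M1/2=-67/29, d=(M2−M1)/(6·3)=302/783, b=Δ1−h1·(2M1+M2)/6=214/87
seg 2: a=-3, c=M2/2=101/87, d=(M3−M2)/(6·3)=-101/783, b=Δ2−h2·(2M2+M3)/6=-86/87
t_q=5/2 → seg 1, τ=3/2; S=0+214/87·τ+-67/29·τ²+302/783·τ³=-6/29

  seg 0: a=-4 b=415/87 c=0 d=-67/87
  seg 1: a=0 b=214/87 c=-67/29 d=302/783
  seg 2: a=-3 b=-86/87 c=101/87 d=-101/783
S(5/2) = -6/29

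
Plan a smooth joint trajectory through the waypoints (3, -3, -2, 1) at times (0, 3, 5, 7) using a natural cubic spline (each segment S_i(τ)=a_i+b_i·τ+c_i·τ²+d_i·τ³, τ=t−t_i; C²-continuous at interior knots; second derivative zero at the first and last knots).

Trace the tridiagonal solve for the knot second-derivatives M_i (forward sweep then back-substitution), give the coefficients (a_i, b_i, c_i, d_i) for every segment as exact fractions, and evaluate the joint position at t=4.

Δ: Δ0=-2, Δ1=1/2, Δ2=3/2
row 1: diag=10, rhs=15; c'=1/5, d'=3/2
row 2: denom=8−2·1/5=38/5; d'=(6−2·3/2)/(38/5)=15/38
back: M2=15/38
back: M1=3/2−1/5·15/38=27/19
M: M0=0, M1=27/19, M2=15/38, M3=0
seg 0: a=3, c=M0/2=0, d=(M1−M0)/(6·3)=3/38, b=Δ0−h0·(2M0+M1)/6=-103/38
seg 1: a=-3, c=M1/2=27/38, d=(M2−M1)/(6·2)=-13/152, b=Δ1−h1·(2M1+M2)/6=-11/19
seg 2: a=-2, c=M2/2=15/76, d=(M3−M2)/(6·2)=-5/152, b=Δ2−h2·(2M2+M3)/6=47/38
t_q=4 → seg 1, τ=1; S=-3+-11/19·τ+27/38·τ²+-13/152·τ³=-449/152

  seg 0: a=3 b=-103/38 c=0 d=3/38
  seg 1: a=-3 b=-11/19 c=27/38 d=-13/152
  seg 2: a=-2 b=47/38 c=15/76 d=-5/152
S(4) = -449/152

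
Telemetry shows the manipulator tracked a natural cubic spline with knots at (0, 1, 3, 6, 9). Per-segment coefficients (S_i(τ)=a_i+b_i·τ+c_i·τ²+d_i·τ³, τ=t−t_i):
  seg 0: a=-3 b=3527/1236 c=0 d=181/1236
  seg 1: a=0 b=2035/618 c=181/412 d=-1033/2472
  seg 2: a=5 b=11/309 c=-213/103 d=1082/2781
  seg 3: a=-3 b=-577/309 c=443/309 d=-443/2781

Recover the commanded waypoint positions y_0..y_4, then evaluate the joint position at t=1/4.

y_0 = S_0(0) = a_0 = -3
y_1 = S_1(0) = a_1 = 0
y_2 = S_2(0) = a_2 = 5
y_3 = S_3(0) = a_3 = -3
y_4 = S_3(3) = 0
t_q=1/4 is in segment 0 (τ=1/4); S_0(τ)=-60233/26368

y_0=-3 y_1=0 y_2=5 y_3=-3 y_4=0
S(1/4) = -60233/26368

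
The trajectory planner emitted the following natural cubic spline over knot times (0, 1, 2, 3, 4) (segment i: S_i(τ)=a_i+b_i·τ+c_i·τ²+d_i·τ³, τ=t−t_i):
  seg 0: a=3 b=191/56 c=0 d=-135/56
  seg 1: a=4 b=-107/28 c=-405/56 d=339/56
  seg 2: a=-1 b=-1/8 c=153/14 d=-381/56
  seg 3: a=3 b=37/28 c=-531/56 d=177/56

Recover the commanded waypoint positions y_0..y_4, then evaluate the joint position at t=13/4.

y_0 = S_0(0) = a_0 = 3
y_1 = S_1(0) = a_1 = 4
y_2 = S_2(0) = a_2 = -1
y_3 = S_3(0) = a_3 = 3
y_4 = S_3(1) = -2
t_q=13/4 is in segment 3 (τ=1/4); S_3(τ)=1427/512

y_0=3 y_1=4 y_2=-1 y_3=3 y_4=-2
S(13/4) = 1427/512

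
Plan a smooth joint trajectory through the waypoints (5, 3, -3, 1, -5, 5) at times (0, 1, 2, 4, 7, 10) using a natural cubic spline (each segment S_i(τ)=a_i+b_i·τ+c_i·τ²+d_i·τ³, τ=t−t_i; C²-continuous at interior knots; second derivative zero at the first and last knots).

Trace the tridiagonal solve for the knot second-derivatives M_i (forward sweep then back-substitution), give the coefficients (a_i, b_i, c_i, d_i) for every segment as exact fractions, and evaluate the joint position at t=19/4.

Δ: Δ0=-2, Δ1=-6, Δ2=2, Δ3=-2, Δ4=10/3
row 1: diag=4, rhs=-24; c'=1/4, d'=-6
row 2: denom=6−1·1/4=23/4; d'=(48−1·-6)/(23/4)=216/23
row 3: denom=10−2·8/23=214/23; d'=(-24−2·216/23)/(214/23)=-492/107
row 4: denom=12−3·69/214=2361/214; d'=(32−3·-492/107)/(2361/214)=9800/2361
back: M4=9800/2361
back: M3=-492/107−69/214·9800/2361=-4672/787
back: M2=216/23−8/23·-4672/787=9016/787
back: M1=-6−1/4·9016/787=-6976/787
M: M0=0, M1=-6976/787, M2=9016/787, M3=-4672/787, M4=9800/2361, M5=0
seg 0: a=5, c=M0/2=0, d=(M1−M0)/(6·1)=-3488/2361, b=Δ0−h0·(2M0+M1)/6=-1234/2361
seg 1: a=3, c=M1/2=-3488/787, d=(M2−M1)/(6·1)=7996/2361, b=Δ1−h1·(2M1+M2)/6=-11698/2361
seg 2: a=-3, c=M2/2=4508/787, d=(M3−M2)/(6·2)=-3422/2361, b=Δ2−h2·(2M2+M3)/6=-8638/2361
seg 3: a=1, c=M3/2=-2336/787, d=(M4−M3)/(6·3)=11908/21249, b=Δ3−h3·(2M3+M4)/6=4394/2361
seg 4: a=-5, c=M4/2=4900/2361, d=(M5−M4)/(6·3)=-4900/21249, b=Δ4−h4·(2M4+M5)/6=-1930/2361
t_q=19/4 → seg 3, τ=3/4; S=1+4394/2361·τ+-2336/787·τ²+11908/21249·τ³=12121/12592

  seg 0: a=5 b=-1234/2361 c=0 d=-3488/2361
  seg 1: a=3 b=-11698/2361 c=-3488/787 d=7996/2361
  seg 2: a=-3 b=-8638/2361 c=4508/787 d=-3422/2361
  seg 3: a=1 b=4394/2361 c=-2336/787 d=11908/21249
  seg 4: a=-5 b=-1930/2361 c=4900/2361 d=-4900/21249
S(19/4) = 12121/12592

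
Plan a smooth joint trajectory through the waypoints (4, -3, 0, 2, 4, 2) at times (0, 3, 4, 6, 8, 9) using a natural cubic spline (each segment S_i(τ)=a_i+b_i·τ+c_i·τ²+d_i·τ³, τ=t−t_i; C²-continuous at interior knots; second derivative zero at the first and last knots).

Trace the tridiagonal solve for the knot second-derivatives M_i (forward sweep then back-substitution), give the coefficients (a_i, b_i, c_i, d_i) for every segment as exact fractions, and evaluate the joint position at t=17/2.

  seg 0: a=4 b=-6388/1407 c=0 d=115/469
  seg 1: a=-3 b=2927/1407 c=1035/469 d=-1811/1407
  seg 2: a=0 b=3704/1407 c=-776/469 d=337/804
  seg 3: a=2 b=1469/1407 c=807/938 d=-2483/5628
  seg 4: a=4 b=-1138/1407 c=-838/469 d=838/1407
S(17/2) = 6047/1876

Δ: Δ0=-7/3, Δ1=3, Δ2=1, Δ3=1, Δ4=-2
row 1: diag=8, rhs=32; c'=1/8, d'=4
row 2: denom=6−1·1/8=47/8; d'=(-12−1·4)/(47/8)=-128/47
row 3: denom=8−2·16/47=344/47; d'=(0−2·-128/47)/(344/47)=32/43
row 4: denom=6−2·47/172=469/86; d'=(-18−2·32/43)/(469/86)=-1676/469
back: M4=-1676/469
back: M3=32/43−47/172·-1676/469=807/469
back: M2=-128/47−16/47·807/469=-1552/469
back: M1=4−1/8·-1552/469=2070/469
M: M0=0, M1=2070/469, M2=-1552/469, M3=807/469, M4=-1676/469, M5=0
seg 0: a=4, c=M0/2=0, d=(M1−M0)/(6·3)=115/469, b=Δ0−h0·(2M0+M1)/6=-6388/1407
seg 1: a=-3, c=M1/2=1035/469, d=(M2−M1)/(6·1)=-1811/1407, b=Δ1−h1·(2M1+M2)/6=2927/1407
seg 2: a=0, c=M2/2=-776/469, d=(M3−M2)/(6·2)=337/804, b=Δ2−h2·(2M2+M3)/6=3704/1407
seg 3: a=2, c=M3/2=807/938, d=(M4−M3)/(6·2)=-2483/5628, b=Δ3−h3·(2M3+M4)/6=1469/1407
seg 4: a=4, c=M4/2=-838/469, d=(M5−M4)/(6·1)=838/1407, b=Δ4−h4·(2M4+M5)/6=-1138/1407
t_q=17/2 → seg 4, τ=1/2; S=4+-1138/1407·τ+-838/469·τ²+838/1407·τ³=6047/1876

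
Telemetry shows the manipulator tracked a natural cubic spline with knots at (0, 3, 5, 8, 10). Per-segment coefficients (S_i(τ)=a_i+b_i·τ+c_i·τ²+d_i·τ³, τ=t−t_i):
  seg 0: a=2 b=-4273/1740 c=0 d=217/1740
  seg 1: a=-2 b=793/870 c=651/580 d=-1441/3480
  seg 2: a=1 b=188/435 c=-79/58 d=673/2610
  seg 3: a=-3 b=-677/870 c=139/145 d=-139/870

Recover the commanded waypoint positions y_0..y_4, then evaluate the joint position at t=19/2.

y_0 = S_0(0) = a_0 = 2
y_1 = S_1(0) = a_1 = -2
y_2 = S_2(0) = a_2 = 1
y_3 = S_3(0) = a_3 = -3
y_4 = S_3(2) = -2
t_q=19/2 is in segment 3 (τ=3/2); S_3(τ)=-1183/464

y_0=2 y_1=-2 y_2=1 y_3=-3 y_4=-2
S(19/2) = -1183/464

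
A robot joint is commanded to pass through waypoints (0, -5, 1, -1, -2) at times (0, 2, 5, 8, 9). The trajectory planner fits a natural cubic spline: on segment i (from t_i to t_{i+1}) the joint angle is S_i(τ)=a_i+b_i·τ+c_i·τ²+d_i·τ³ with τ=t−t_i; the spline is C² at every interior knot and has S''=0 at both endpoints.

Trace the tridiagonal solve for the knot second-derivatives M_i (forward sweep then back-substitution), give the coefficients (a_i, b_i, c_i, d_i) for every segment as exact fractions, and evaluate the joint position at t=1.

Δ: Δ0=-5/2, Δ1=2, Δ2=-2/3, Δ3=-1
row 1: diag=10, rhs=27; c'=3/10, d'=27/10
row 2: denom=12−3·3/10=111/10; d'=(-16−3·27/10)/(111/10)=-241/111
row 3: denom=8−3·10/37=266/37; d'=(-2−3·-241/111)/(266/37)=167/266
back: M3=167/266
back: M2=-241/111−10/37·167/266=-934/399
back: M1=27/10−3/10·-934/399=905/266
M: M0=0, M1=905/266, M2=-934/399, M3=167/266, M4=0
seg 0: a=0, c=M0/2=0, d=(M1−M0)/(6·2)=905/3192, b=Δ0−h0·(2M0+M1)/6=-1450/399
seg 1: a=-5, c=M1/2=905/532, d=(M2−M1)/(6·3)=-4583/14364, b=Δ1−h1·(2M1+M2)/6=-185/798
seg 2: a=1, c=M2/2=-467/399, d=(M3−M2)/(6·3)=2369/14364, b=Δ2−h2·(2M2+M3)/6=2171/1596
seg 3: a=-1, c=M3/2=167/532, d=(M4−M3)/(6·1)=-167/1596, b=Δ3−h3·(2M3+M4)/6=-965/798
t_q=1 → seg 0, τ=1; S=0+-1450/399·τ+0·τ²+905/3192·τ³=-3565/1064

  seg 0: a=0 b=-1450/399 c=0 d=905/3192
  seg 1: a=-5 b=-185/798 c=905/532 d=-4583/14364
  seg 2: a=1 b=2171/1596 c=-467/399 d=2369/14364
  seg 3: a=-1 b=-965/798 c=167/532 d=-167/1596
S(1) = -3565/1064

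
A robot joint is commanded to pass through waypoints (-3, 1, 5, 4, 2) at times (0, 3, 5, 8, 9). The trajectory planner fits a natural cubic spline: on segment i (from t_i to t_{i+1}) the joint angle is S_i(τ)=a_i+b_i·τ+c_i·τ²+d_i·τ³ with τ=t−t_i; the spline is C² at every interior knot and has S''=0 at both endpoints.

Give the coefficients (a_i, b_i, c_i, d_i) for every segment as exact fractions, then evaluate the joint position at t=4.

  seg 0: a=-3 b=340/339 c=0 d=112/3051
  seg 1: a=1 b=676/339 c=112/339 d=-37/226
  seg 2: a=5 b=458/339 c=-221/339 d=92/3051
  seg 3: a=4 b=-592/339 c=-43/113 d=43/339
S(4) = 2143/678

Δ: Δ0=4/3, Δ1=2, Δ2=-1/3, Δ3=-2
row 1: diag=10, rhs=4; c'=1/5, d'=2/5
row 2: denom=10−2·1/5=48/5; d'=(-14−2·2/5)/(48/5)=-37/24
row 3: denom=8−3·5/16=113/16; d'=(-10−3·-37/24)/(113/16)=-86/113
back: M3=-86/113
back: M2=-37/24−5/16·-86/113=-442/339
back: M1=2/5−1/5·-442/339=224/339
M: M0=0, M1=224/339, M2=-442/339, M3=-86/113, M4=0
seg 0: a=-3, c=M0/2=0, d=(M1−M0)/(6·3)=112/3051, b=Δ0−h0·(2M0+M1)/6=340/339
seg 1: a=1, c=M1/2=112/339, d=(M2−M1)/(6·2)=-37/226, b=Δ1−h1·(2M1+M2)/6=676/339
seg 2: a=5, c=M2/2=-221/339, d=(M3−M2)/(6·3)=92/3051, b=Δ2−h2·(2M2+M3)/6=458/339
seg 3: a=4, c=M3/2=-43/113, d=(M4−M3)/(6·1)=43/339, b=Δ3−h3·(2M3+M4)/6=-592/339
t_q=4 → seg 1, τ=1; S=1+676/339·τ+112/339·τ²+-37/226·τ³=2143/678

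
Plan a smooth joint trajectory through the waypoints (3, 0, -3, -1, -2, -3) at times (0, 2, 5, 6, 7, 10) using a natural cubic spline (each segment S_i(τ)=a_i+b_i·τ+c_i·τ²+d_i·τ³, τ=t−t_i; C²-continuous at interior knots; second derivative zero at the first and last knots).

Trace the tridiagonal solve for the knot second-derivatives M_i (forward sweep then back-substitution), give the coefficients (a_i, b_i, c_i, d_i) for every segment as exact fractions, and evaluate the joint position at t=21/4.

  seg 0: a=3 b=-5431/4242 c=0 d=-233/4242
  seg 1: a=0 b=-8227/4242 c=-233/707 d=8179/38178
  seg 2: a=-3 b=3961/2121 c=6781/4242 d=-2073/1414
  seg 3: a=-1 b=2827/4242 c=-5938/2121 d=4807/4242
  seg 4: a=-2 b=-1084/707 c=2545/4242 d=-2545/38178
S(21/4) = -222269/90496

Δ: Δ0=-3/2, Δ1=-1, Δ2=2, Δ3=-1, Δ4=-1/3
row 1: diag=10, rhs=3; c'=3/10, d'=3/10
row 2: denom=8−3·3/10=71/10; d'=(18−3·3/10)/(71/10)=171/71
row 3: denom=4−1·10/71=274/71; d'=(-18−1·171/71)/(274/71)=-1449/274
row 4: denom=8−1·71/274=2121/274; d'=(4−1·-1449/274)/(2121/274)=2545/2121
back: M4=2545/2121
back: M3=-1449/274−71/274·2545/2121=-11876/2121
back: M2=171/71−10/71·-11876/2121=6781/2121
back: M1=3/10−3/10·6781/2121=-466/707
M: M0=0, M1=-466/707, M2=6781/2121, M3=-11876/2121, M4=2545/2121, M5=0
seg 0: a=3, c=M0/2=0, d=(M1−M0)/(6·2)=-233/4242, b=Δ0−h0·(2M0+M1)/6=-5431/4242
seg 1: a=0, c=M1/2=-233/707, d=(M2−M1)/(6·3)=8179/38178, b=Δ1−h1·(2M1+M2)/6=-8227/4242
seg 2: a=-3, c=M2/2=6781/4242, d=(M3−M2)/(6·1)=-2073/1414, b=Δ2−h2·(2M2+M3)/6=3961/2121
seg 3: a=-1, c=M3/2=-5938/2121, d=(M4−M3)/(6·1)=4807/4242, b=Δ3−h3·(2M3+M4)/6=2827/4242
seg 4: a=-2, c=M4/2=2545/4242, d=(M5−M4)/(6·3)=-2545/38178, b=Δ4−h4·(2M4+M5)/6=-1084/707
t_q=21/4 → seg 2, τ=1/4; S=-3+3961/2121·τ+6781/4242·τ²+-2073/1414·τ³=-222269/90496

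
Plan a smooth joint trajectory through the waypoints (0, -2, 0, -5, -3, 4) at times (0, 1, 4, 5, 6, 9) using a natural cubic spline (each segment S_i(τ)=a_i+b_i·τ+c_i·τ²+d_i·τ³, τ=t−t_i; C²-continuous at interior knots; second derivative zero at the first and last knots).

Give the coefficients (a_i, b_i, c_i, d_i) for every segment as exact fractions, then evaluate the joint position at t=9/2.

Δ: Δ0=-2, Δ1=2/3, Δ2=-5, Δ3=2, Δ4=7/3
row 1: diag=8, rhs=16; c'=3/8, d'=2
row 2: denom=8−3·3/8=55/8; d'=(-34−3·2)/(55/8)=-64/11
row 3: denom=4−1·8/55=212/55; d'=(42−1·-64/11)/(212/55)=1315/106
row 4: denom=8−1·55/212=1641/212; d'=(2−1·1315/106)/(1641/212)=-2206/1641
back: M4=-2206/1641
back: M3=1315/106−55/212·-2206/1641=20930/1641
back: M2=-64/11−8/55·20930/1641=-12592/1641
back: M1=2−3/8·-12592/1641=2668/547
M: M0=0, M1=2668/547, M2=-12592/1641, M3=20930/1641, M4=-2206/1641, M5=0
seg 0: a=0, c=M0/2=0, d=(M1−M0)/(6·1)=1334/1641, b=Δ0−h0·(2M0+M1)/6=-4616/1641
seg 1: a=-2, c=M1/2=1334/547, d=(M2−M1)/(6·3)=-10298/14769, b=Δ1−h1·(2M1+M2)/6=-614/1641
seg 2: a=0, c=M2/2=-6296/1641, d=(M3−M2)/(6·1)=5587/1641, b=Δ2−h2·(2M2+M3)/6=-7496/1641
seg 3: a=-5, c=M3/2=10465/1641, d=(M4−M3)/(6·1)=-3856/1641, b=Δ3−h3·(2M3+M4)/6=-1109/547
seg 4: a=-3, c=M4/2=-1103/1641, d=(M5−M4)/(6·3)=1103/14769, b=Δ4−h4·(2M4+M5)/6=6035/1641
t_q=9/2 → seg 2, τ=1/2; S=0+-7496/1641·τ+-6296/1641·τ²+5587/1641·τ³=-36989/13128

  seg 0: a=0 b=-4616/1641 c=0 d=1334/1641
  seg 1: a=-2 b=-614/1641 c=1334/547 d=-10298/14769
  seg 2: a=0 b=-7496/1641 c=-6296/1641 d=5587/1641
  seg 3: a=-5 b=-1109/547 c=10465/1641 d=-3856/1641
  seg 4: a=-3 b=6035/1641 c=-1103/1641 d=1103/14769
S(9/2) = -36989/13128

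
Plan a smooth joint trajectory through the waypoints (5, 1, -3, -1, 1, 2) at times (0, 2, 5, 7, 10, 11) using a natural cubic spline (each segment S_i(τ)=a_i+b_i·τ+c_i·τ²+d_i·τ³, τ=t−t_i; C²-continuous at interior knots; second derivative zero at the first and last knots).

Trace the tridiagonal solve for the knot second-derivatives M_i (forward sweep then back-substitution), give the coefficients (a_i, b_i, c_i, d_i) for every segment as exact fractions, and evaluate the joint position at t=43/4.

  seg 0: a=5 b=-12148/6141 c=0 d=-67/12282
  seg 1: a=1 b=-12550/6141 c=-67/2047 d=1655/18423
  seg 2: a=-3 b=1139/6141 c=1588/2047 d=-2263/12282
  seg 3: a=-1 b=6617/6141 c=-675/2047 d=1184/18423
  seg 4: a=1 b=5123/6141 c=509/2047 d=-509/6141
S(43/4) = 226719/131008

Δ: Δ0=-2, Δ1=-4/3, Δ2=1, Δ3=2/3, Δ4=1
row 1: diag=10, rhs=4; c'=3/10, d'=2/5
row 2: denom=10−3·3/10=91/10; d'=(14−3·2/5)/(91/10)=128/91
row 3: denom=10−2·20/91=870/91; d'=(-2−2·128/91)/(870/91)=-73/145
row 4: denom=8−3·91/290=2047/290; d'=(2−3·-73/145)/(2047/290)=1018/2047
back: M4=1018/2047
back: M3=-73/145−91/290·1018/2047=-1350/2047
back: M2=128/91−20/91·-1350/2047=3176/2047
back: M1=2/5−3/10·3176/2047=-134/2047
M: M0=0, M1=-134/2047, M2=3176/2047, M3=-1350/2047, M4=1018/2047, M5=0
seg 0: a=5, c=M0/2=0, d=(M1−M0)/(6·2)=-67/12282, b=Δ0−h0·(2M0+M1)/6=-12148/6141
seg 1: a=1, c=M1/2=-67/2047, d=(M2−M1)/(6·3)=1655/18423, b=Δ1−h1·(2M1+M2)/6=-12550/6141
seg 2: a=-3, c=M2/2=1588/2047, d=(M3−M2)/(6·2)=-2263/12282, b=Δ2−h2·(2M2+M3)/6=1139/6141
seg 3: a=-1, c=M3/2=-675/2047, d=(M4−M3)/(6·3)=1184/18423, b=Δ3−h3·(2M3+M4)/6=6617/6141
seg 4: a=1, c=M4/2=509/2047, d=(M5−M4)/(6·1)=-509/6141, b=Δ4−h4·(2M4+M5)/6=5123/6141
t_q=43/4 → seg 4, τ=3/4; S=1+5123/6141·τ+509/2047·τ²+-509/6141·τ³=226719/131008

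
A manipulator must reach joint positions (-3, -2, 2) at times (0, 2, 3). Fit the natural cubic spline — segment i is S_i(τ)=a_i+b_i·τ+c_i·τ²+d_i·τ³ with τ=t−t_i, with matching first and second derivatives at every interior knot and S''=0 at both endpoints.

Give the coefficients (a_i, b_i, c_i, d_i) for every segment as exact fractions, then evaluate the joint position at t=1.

Δ: Δ0=1/2, Δ1=4
row 1: diag=6, rhs=21; c'=1/6, d'=7/2
back: M1=7/2
M: M0=0, M1=7/2, M2=0
seg 0: a=-3, c=M0/2=0, d=(M1−M0)/(6·2)=7/24, b=Δ0−h0·(2M0+M1)/6=-2/3
seg 1: a=-2, c=M1/2=7/4, d=(M2−M1)/(6·1)=-7/12, b=Δ1−h1·(2M1+M2)/6=17/6
t_q=1 → seg 0, τ=1; S=-3+-2/3·τ+0·τ²+7/24·τ³=-27/8

  seg 0: a=-3 b=-2/3 c=0 d=7/24
  seg 1: a=-2 b=17/6 c=7/4 d=-7/12
S(1) = -27/8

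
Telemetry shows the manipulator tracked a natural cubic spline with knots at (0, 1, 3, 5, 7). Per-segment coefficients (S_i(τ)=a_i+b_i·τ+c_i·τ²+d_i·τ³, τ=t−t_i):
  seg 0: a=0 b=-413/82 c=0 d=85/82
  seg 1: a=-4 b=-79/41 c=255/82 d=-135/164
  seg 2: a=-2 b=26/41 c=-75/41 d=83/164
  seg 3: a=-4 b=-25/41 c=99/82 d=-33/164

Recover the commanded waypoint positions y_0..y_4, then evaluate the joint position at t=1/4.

y_0 = S_0(0) = a_0 = 0
y_1 = S_1(0) = a_1 = -4
y_2 = S_2(0) = a_2 = -2
y_3 = S_3(0) = a_3 = -4
y_4 = S_3(2) = -2
t_q=1/4 is in segment 0 (τ=1/4); S_0(τ)=-6523/5248

y_0=0 y_1=-4 y_2=-2 y_3=-4 y_4=-2
S(1/4) = -6523/5248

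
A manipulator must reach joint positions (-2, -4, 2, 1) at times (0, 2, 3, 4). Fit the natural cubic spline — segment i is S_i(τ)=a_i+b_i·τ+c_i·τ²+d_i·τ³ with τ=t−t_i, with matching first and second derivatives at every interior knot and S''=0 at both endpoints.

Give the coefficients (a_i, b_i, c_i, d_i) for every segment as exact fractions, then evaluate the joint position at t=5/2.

  seg 0: a=-2 b=-93/23 c=0 d=35/46
  seg 1: a=-4 b=117/23 c=105/23 d=-84/23
  seg 2: a=2 b=75/23 c=-147/23 d=49/23
S(5/2) = -71/92

Δ: Δ0=-1, Δ1=6, Δ2=-1
row 1: diag=6, rhs=42; c'=1/6, d'=7
row 2: denom=4−1·1/6=23/6; d'=(-42−1·7)/(23/6)=-294/23
back: M2=-294/23
back: M1=7−1/6·-294/23=210/23
M: M0=0, M1=210/23, M2=-294/23, M3=0
seg 0: a=-2, c=M0/2=0, d=(M1−M0)/(6·2)=35/46, b=Δ0−h0·(2M0+M1)/6=-93/23
seg 1: a=-4, c=M1/2=105/23, d=(M2−M1)/(6·1)=-84/23, b=Δ1−h1·(2M1+M2)/6=117/23
seg 2: a=2, c=M2/2=-147/23, d=(M3−M2)/(6·1)=49/23, b=Δ2−h2·(2M2+M3)/6=75/23
t_q=5/2 → seg 1, τ=1/2; S=-4+117/23·τ+105/23·τ²+-84/23·τ³=-71/92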